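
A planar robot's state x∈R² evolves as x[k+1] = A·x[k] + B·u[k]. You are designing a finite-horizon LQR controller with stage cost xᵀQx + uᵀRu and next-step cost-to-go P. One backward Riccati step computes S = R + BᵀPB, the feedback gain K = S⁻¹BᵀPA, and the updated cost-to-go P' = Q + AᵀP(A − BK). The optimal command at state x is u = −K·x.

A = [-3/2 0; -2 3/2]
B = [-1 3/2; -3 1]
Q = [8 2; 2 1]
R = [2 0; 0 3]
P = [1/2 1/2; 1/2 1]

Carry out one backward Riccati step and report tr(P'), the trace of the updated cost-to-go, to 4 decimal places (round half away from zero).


10.3432

BᵀP = [-2.0000 -3.5000; 1.2500 1.7500]
S = R + BᵀPB = [2 0; 0 3] + [12.5000 -6.5000; -6.5000 3.6250] = [14.5000 -6.5000; -6.5000 6.6250]
BᵀPA = [10.0000 -5.2500; -5.3750 2.6250]
K = S⁻¹·BᵀPA = [0.5819 -0.3293; -0.2404 0.0732]
A−BK = [-0.5575 -0.4390; -0.0139 0.4390]
AᵀP(A−BK) = [1.0139 -0.4390; -0.4390 0.3293]
P' = Q + AᵀP(A−BK) = [9.0139 1.5610; 1.5610 1.3293]
tr(P') = 10.3432


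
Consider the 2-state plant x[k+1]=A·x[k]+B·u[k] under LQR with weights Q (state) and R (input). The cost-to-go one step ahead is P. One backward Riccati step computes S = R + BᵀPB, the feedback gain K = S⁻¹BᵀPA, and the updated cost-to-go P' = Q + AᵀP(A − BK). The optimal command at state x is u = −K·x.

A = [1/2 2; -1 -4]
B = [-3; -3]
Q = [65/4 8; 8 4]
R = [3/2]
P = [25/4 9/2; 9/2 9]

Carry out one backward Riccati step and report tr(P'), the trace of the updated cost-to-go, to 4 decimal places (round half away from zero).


77.3494

BᵀP = [-32.2500 -40.5000]
S = R + BᵀPB = [3/2] + [218.2500] = [219.7500]
BᵀPA = [24.3750 97.5000]
K = S⁻¹·BᵀPA = [0.1109 0.4437]
A−BK = [0.8328 3.3311; -0.6672 -2.6689]
AᵀP(A−BK) = [3.3588 13.4352; 13.4352 53.7406]
P' = Q + AᵀP(A−BK) = [19.6088 21.4352; 21.4352 57.7406]
tr(P') = 77.3494


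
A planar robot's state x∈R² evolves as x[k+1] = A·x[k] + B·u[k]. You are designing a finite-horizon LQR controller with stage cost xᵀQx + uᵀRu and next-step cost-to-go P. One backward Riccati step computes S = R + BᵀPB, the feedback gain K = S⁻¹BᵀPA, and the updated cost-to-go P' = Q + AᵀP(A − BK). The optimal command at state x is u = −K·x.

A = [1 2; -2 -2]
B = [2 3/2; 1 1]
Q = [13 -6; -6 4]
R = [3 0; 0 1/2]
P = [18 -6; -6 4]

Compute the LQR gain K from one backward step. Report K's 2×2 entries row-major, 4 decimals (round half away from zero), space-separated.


0.8190 1.1034 0.0259 0.4138

BᵀP = [30.0000 -8.0000; 21.0000 -5.0000]
S = R + BᵀPB = [3 0; 0 1/2] + [52.0000 37.0000; 37.0000 26.5000] = [55.0000 37.0000; 37.0000 27.0000]
BᵀPA = [46.0000 76.0000; 31.0000 52.0000]
K = S⁻¹·BᵀPA = [0.8190 1.1034; 0.0259 0.4138]
A−BK = [-0.6767 -0.8276; -2.8448 -3.5172]
AᵀP(A−BK) = [19.5259 24.4138; 24.4138 30.6207]
P' = Q + AᵀP(A−BK) = [32.5259 18.4138; 18.4138 34.6207]
tr(P') = 67.1466


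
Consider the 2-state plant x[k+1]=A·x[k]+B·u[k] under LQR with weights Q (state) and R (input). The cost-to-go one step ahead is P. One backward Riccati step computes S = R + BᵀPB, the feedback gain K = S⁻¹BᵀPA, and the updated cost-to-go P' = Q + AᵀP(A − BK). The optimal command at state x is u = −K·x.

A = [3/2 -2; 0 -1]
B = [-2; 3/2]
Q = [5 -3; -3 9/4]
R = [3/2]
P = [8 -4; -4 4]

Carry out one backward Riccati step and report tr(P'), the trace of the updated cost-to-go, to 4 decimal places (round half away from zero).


15.3402

BᵀP = [-22.0000 14.0000]
S = R + BᵀPB = [3/2] + [65.0000] = [66.5000]
BᵀPA = [-33.0000 30.0000]
K = S⁻¹·BᵀPA = [-0.4962 0.4511]
A−BK = [0.5075 -1.0977; 0.7444 -1.6767]
AᵀP(A−BK) = [1.6241 -3.1128; -3.1128 6.4662]
P' = Q + AᵀP(A−BK) = [6.6241 -6.1128; -6.1128 8.7162]
tr(P') = 15.3402


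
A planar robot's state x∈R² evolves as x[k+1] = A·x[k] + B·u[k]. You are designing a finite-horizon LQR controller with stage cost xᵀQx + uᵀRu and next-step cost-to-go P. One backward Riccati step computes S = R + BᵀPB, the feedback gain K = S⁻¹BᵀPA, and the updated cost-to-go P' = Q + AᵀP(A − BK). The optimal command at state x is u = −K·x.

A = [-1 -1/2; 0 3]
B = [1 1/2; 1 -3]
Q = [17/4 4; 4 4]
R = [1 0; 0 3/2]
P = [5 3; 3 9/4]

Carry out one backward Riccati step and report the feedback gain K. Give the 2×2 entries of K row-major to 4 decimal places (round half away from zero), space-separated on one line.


-0.5799 0.2869 -0.0224 -0.6521

BᵀP = [8.0000 5.2500; -6.5000 -5.2500]
S = R + BᵀPB = [1 0; 0 3/2] + [13.2500 -11.7500; -11.7500 12.5000] = [14.2500 -11.7500; -11.7500 14.0000]
BᵀPA = [-8.0000 11.7500; 6.5000 -12.5000]
K = S⁻¹·BᵀPA = [-0.5799 0.2869; -0.0224 -0.6521]
A−BK = [-0.4090 -0.4608; 0.5127 0.7569]
AᵀP(A−BK) = [0.5066 0.0336; 0.0336 0.9781]
P' = Q + AᵀP(A−BK) = [4.7566 4.0336; 4.0336 4.9781]
tr(P') = 9.7347


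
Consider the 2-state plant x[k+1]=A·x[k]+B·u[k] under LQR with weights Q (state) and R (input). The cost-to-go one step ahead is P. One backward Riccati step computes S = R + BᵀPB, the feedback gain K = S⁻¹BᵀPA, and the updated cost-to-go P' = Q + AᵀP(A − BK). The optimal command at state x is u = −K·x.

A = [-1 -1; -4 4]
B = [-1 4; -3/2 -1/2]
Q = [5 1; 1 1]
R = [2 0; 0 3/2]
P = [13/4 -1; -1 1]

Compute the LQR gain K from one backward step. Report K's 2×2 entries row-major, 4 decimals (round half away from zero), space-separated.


BᵀP = [-1.7500 -0.5000; 13.5000 -4.5000]
S = R + BᵀPB = [2 0; 0 3/2] + [2.5000 -6.7500; -6.7500 56.2500] = [4.5000 -6.7500; -6.7500 57.7500]
BᵀPA = [3.7500 -0.2500; 4.5000 -31.5000]
K = S⁻¹·BᵀPA = [1.1522 -1.0595; 0.2126 -0.6693]
A−BK = [-0.6982 0.6177; -2.1654 2.0761]
AᵀP(A−BK) = [5.9724 -5.7651; -5.7651 5.9024]
P' = Q + AᵀP(A−BK) = [10.9724 -4.7651; -4.7651 6.9024]
tr(P') = 17.8749

1.1522 -1.0595 0.2126 -0.6693


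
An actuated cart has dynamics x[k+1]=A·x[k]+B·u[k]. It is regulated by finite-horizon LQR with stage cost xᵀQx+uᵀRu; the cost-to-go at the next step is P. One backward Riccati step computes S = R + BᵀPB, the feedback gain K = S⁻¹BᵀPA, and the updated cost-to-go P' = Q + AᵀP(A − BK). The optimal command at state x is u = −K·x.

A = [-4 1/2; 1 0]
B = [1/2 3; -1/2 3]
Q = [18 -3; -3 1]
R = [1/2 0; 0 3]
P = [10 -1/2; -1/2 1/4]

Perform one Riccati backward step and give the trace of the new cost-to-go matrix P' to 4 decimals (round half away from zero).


26.2604

BᵀP = [5.2500 -0.3750; 28.5000 -0.7500]
S = R + BᵀPB = [1/2 0; 0 3] + [2.8125 14.6250; 14.6250 83.2500] = [3.3125 14.6250; 14.6250 86.2500]
BᵀPA = [-21.3750 2.6250; -114.7500 14.2500]
K = S⁻¹·BᵀPA = [-2.3029 0.2507; -0.9399 0.1227]
A−BK = [-0.0287 0.0065; 2.6684 -0.2428]
AᵀP(A−BK) = [7.1671 -0.8107; -0.8107 0.0933]
P' = Q + AᵀP(A−BK) = [25.1671 -3.8107; -3.8107 1.0933]
tr(P') = 26.2604


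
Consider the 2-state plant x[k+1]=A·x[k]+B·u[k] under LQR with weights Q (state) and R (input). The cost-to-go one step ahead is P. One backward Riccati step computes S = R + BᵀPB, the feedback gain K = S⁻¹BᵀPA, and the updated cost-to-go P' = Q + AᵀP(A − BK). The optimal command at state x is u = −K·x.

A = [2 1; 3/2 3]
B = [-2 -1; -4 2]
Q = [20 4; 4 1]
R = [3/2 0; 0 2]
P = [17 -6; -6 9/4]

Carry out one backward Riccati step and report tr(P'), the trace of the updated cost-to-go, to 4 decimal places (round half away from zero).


22.8147

BᵀP = [-10.0000 3.0000; -29.0000 10.5000]
S = R + BᵀPB = [3/2 0; 0 2] + [8.0000 16.0000; 16.0000 50.0000] = [9.5000 16.0000; 16.0000 52.0000]
BᵀPA = [-15.5000 -1.0000; -42.2500 2.5000]
K = S⁻¹·BᵀPA = [-0.5462 -0.3866; -0.6444 0.1670]
A−BK = [0.2631 0.3939; 0.6040 1.1197]
AᵀP(A−BK) = [1.3688 0.1899; 0.1899 0.4459]
P' = Q + AᵀP(A−BK) = [21.3688 4.1899; 4.1899 1.4459]
tr(P') = 22.8147


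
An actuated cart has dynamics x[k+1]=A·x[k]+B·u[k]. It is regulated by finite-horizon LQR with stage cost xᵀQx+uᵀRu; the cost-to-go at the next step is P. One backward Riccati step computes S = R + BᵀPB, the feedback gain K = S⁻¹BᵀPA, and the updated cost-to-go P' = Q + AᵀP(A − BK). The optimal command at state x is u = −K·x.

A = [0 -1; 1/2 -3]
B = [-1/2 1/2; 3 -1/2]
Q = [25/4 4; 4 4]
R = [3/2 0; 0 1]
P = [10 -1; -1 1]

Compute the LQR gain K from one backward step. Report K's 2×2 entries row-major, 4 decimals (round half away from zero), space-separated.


0.1306 -0.7156 0.0590 -1.5564

BᵀP = [-8.0000 3.5000; 5.5000 -1.0000]
S = R + BᵀPB = [3/2 0; 0 1] + [14.5000 -5.7500; -5.7500 3.2500] = [16.0000 -5.7500; -5.7500 4.2500]
BᵀPA = [1.7500 -2.5000; -0.5000 -2.5000]
K = S⁻¹·BᵀPA = [0.1306 -0.7156; 0.0590 -1.5564]
A−BK = [0.0358 -0.5796; 0.1377 -1.6315]
AᵀP(A−BK) = [0.0510 -0.5259; -0.5259 7.3202]
P' = Q + AᵀP(A−BK) = [6.3010 3.4741; 3.4741 11.3202]
tr(P') = 17.6212


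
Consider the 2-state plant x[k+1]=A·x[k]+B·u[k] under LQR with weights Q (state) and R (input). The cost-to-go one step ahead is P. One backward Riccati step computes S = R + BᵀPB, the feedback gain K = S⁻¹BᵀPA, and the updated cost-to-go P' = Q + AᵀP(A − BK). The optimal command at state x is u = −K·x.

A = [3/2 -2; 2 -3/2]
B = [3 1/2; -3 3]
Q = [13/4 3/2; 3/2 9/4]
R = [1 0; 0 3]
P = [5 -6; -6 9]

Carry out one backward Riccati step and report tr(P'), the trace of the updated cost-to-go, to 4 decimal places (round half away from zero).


BᵀP = [33.0000 -45.0000; -15.5000 24.0000]
S = R + BᵀPB = [1 0; 0 3] + [234.0000 -118.5000; -118.5000 64.2500] = [235.0000 -118.5000; -118.5000 67.2500]
BᵀPA = [-40.5000 1.5000; 24.7500 -5.0000]
K = S⁻¹·BᵀPA = [0.1188 -0.2791; 0.5773 -0.5661]
A−BK = [0.8550 -0.8796; 0.6243 -0.6389]
AᵀP(A−BK) = [1.7716 -1.7914; -1.7914 1.8380]
P' = Q + AᵀP(A−BK) = [5.0216 -0.2914; -0.2914 4.0880]
tr(P') = 9.1096

9.1096


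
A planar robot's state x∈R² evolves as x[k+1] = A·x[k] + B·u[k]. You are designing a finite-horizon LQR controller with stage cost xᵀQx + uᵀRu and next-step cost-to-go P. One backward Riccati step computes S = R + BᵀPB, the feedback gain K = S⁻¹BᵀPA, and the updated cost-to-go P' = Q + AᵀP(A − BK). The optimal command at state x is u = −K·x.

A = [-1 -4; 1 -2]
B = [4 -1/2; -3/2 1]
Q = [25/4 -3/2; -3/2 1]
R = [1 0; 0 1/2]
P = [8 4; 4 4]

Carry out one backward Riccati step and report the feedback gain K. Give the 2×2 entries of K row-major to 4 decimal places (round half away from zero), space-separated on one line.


BᵀP = [26.0000 10.0000; 0.0000 2.0000]
S = R + BᵀPB = [1 0; 0 1/2] + [89.0000 -3.0000; -3.0000 2.0000] = [90.0000 -3.0000; -3.0000 2.5000]
BᵀPA = [-16.0000 -124.0000; 2.0000 -4.0000]
K = S⁻¹·BᵀPA = [-0.1574 -1.4907; 0.6111 -3.3889]
A−BK = [-0.0648 0.2685; 0.1528 -0.8472]
AᵀP(A−BK) = [0.2593 -1.0741; -1.0741 9.5926]
P' = Q + AᵀP(A−BK) = [6.5093 -2.5741; -2.5741 10.5926]
tr(P') = 17.1019

-0.1574 -1.4907 0.6111 -3.3889


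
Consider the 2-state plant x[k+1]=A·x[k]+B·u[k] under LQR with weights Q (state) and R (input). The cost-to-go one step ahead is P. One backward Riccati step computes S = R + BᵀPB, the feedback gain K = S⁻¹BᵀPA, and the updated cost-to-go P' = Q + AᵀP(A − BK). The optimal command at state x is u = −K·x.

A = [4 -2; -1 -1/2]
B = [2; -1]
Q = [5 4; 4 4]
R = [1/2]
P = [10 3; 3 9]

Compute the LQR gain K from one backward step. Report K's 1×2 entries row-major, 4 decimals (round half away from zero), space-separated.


BᵀP = [17.0000 -3.0000]
S = R + BᵀPB = [1/2] + [37.0000] = [37.5000]
BᵀPA = [71.0000 -32.5000]
K = S⁻¹·BᵀPA = [1.8933 -0.8667]
A−BK = [0.2133 -0.2667; 0.8933 -1.3667]
AᵀP(A−BK) = [10.5733 -13.9667; -13.9667 20.0833]
P' = Q + AᵀP(A−BK) = [15.5733 -9.9667; -9.9667 24.0833]
tr(P') = 39.6567

1.8933 -0.8667


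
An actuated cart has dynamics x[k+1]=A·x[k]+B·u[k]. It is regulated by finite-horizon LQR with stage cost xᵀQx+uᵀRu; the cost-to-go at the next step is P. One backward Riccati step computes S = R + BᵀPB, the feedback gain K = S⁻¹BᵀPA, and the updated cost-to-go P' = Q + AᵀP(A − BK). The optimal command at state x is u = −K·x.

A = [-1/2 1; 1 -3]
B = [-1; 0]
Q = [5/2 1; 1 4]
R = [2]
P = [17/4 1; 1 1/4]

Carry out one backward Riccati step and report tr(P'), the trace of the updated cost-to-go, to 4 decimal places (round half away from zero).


BᵀP = [-4.2500 -1.0000]
S = R + BᵀPB = [2] + [4.2500] = [6.2500]
BᵀPA = [1.1250 -1.2500]
K = S⁻¹·BᵀPA = [0.1800 -0.2000]
A−BK = [-0.3200 0.8000; 1.0000 -3.0000]
AᵀP(A−BK) = [0.1100 -0.1500; -0.1500 0.2500]
P' = Q + AᵀP(A−BK) = [2.6100 0.8500; 0.8500 4.2500]
tr(P') = 6.8600

6.8600


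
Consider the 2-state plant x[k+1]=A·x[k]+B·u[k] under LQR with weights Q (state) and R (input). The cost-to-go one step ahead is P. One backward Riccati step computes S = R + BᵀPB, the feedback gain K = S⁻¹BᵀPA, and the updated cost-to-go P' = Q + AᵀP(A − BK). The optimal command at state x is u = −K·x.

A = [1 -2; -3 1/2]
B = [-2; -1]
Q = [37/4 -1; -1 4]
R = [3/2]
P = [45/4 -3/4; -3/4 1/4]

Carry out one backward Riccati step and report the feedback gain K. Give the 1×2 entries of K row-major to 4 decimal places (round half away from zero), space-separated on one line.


-0.5829 1.0086

BᵀP = [-21.7500 1.2500]
S = R + BᵀPB = [3/2] + [42.2500] = [43.7500]
BᵀPA = [-25.5000 44.1250]
K = S⁻¹·BᵀPA = [-0.5829 1.0086]
A−BK = [-0.1657 0.0171; -3.5829 1.5086]
AᵀP(A−BK) = [3.1371 -2.0314; -2.0314 2.0593]
P' = Q + AᵀP(A−BK) = [12.3871 -3.0314; -3.0314 6.0593]
tr(P') = 18.4464


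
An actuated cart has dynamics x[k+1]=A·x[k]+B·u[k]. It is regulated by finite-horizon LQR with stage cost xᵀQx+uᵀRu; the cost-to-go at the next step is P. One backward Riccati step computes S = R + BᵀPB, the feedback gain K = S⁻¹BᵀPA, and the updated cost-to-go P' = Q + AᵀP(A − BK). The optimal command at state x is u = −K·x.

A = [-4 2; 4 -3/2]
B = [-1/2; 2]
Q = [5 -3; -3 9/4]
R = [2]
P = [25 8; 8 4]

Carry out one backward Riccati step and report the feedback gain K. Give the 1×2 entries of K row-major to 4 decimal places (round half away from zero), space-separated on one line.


0.2424 0.1212

BᵀP = [3.5000 4.0000]
S = R + BᵀPB = [2] + [6.2500] = [8.2500]
BᵀPA = [2.0000 1.0000]
K = S⁻¹·BᵀPA = [0.2424 0.1212]
A−BK = [-3.8788 2.0606; 3.5152 -1.7424]
AᵀP(A−BK) = [207.5152 -112.2424; -112.2424 60.8788]
P' = Q + AᵀP(A−BK) = [212.5152 -115.2424; -115.2424 63.1288]
tr(P') = 275.6439


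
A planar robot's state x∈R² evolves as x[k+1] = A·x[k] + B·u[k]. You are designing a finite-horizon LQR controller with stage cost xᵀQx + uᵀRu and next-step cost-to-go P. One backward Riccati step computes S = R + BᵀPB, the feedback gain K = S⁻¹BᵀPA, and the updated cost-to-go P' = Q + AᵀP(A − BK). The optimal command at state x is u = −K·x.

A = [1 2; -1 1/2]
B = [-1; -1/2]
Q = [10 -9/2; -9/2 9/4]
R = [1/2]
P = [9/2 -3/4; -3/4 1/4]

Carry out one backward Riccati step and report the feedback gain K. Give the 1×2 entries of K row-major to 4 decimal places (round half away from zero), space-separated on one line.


-1.1014 -1.8406

BᵀP = [-4.1250 0.6250]
S = R + BᵀPB = [1/2] + [3.8125] = [4.3125]
BᵀPA = [-4.7500 -7.9375]
K = S⁻¹·BᵀPA = [-1.1014 -1.8406]
A−BK = [-0.1014 0.1594; -1.5507 -0.4203]
AᵀP(A−BK) = [1.0181 1.2572; 1.2572 1.9529]
P' = Q + AᵀP(A−BK) = [11.0181 -3.2428; -3.2428 4.2029]
tr(P') = 15.2210


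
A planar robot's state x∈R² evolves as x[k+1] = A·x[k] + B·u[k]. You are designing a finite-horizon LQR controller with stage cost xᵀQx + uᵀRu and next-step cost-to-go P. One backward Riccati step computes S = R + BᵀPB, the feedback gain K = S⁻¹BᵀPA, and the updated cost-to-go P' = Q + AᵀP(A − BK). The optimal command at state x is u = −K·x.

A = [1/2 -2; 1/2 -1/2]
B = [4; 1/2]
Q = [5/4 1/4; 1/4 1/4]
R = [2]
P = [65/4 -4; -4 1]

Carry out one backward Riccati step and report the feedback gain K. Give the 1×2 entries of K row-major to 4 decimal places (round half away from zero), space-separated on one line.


0.0964 -0.4802

BᵀP = [63.0000 -15.5000]
S = R + BᵀPB = [2] + [244.2500] = [246.2500]
BᵀPA = [23.7500 -118.2500]
K = S⁻¹·BᵀPA = [0.0964 -0.4802]
A−BK = [0.1142 -0.0792; 0.4518 -0.2599]
AᵀP(A−BK) = [0.0219 -0.0952; -0.0952 0.4660]
P' = Q + AᵀP(A−BK) = [1.2719 0.1548; 0.1548 0.7160]
tr(P') = 1.9879


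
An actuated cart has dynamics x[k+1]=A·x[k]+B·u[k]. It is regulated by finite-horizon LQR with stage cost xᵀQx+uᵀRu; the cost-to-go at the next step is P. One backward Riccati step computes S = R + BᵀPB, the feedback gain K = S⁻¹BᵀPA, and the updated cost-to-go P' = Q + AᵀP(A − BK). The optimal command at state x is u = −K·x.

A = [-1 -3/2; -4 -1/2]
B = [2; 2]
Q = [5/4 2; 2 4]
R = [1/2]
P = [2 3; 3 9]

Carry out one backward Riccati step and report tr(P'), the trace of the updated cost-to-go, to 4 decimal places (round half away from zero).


11.8285

BᵀP = [10.0000 24.0000]
S = R + BᵀPB = [1/2] + [68.0000] = [68.5000]
BᵀPA = [-106.0000 -27.0000]
K = S⁻¹·BᵀPA = [-1.5474 -0.3942]
A−BK = [2.0949 -0.7117; -0.9051 0.2883]
AᵀP(A−BK) = [5.9708 -1.2810; -1.2810 0.6077]
P' = Q + AᵀP(A−BK) = [7.2208 0.7190; 0.7190 4.6077]
tr(P') = 11.8285


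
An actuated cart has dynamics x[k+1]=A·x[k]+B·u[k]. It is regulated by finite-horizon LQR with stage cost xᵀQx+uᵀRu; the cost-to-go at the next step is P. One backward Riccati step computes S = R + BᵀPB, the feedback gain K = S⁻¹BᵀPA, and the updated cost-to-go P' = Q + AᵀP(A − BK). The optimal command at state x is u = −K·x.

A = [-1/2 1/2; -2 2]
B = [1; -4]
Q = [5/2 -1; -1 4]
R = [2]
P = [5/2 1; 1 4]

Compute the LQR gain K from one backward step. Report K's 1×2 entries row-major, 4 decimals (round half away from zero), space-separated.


0.5083 -0.5083

BᵀP = [-1.5000 -15.0000]
S = R + BᵀPB = [2] + [58.5000] = [60.5000]
BᵀPA = [30.7500 -30.7500]
K = S⁻¹·BᵀPA = [0.5083 -0.5083]
A−BK = [-1.0083 1.0083; 0.0331 -0.0331]
AᵀP(A−BK) = [2.9959 -2.9959; -2.9959 2.9959]
P' = Q + AᵀP(A−BK) = [5.4959 -3.9959; -3.9959 6.9959]
tr(P') = 12.4917


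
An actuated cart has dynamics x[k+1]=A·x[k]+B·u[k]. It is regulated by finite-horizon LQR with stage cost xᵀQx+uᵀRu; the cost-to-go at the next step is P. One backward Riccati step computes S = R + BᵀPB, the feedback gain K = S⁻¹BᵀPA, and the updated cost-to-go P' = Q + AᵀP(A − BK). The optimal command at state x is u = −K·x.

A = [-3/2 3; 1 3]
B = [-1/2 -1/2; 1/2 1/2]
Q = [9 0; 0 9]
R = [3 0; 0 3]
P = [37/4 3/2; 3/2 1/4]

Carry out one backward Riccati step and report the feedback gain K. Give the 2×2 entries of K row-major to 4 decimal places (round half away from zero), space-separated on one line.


0.8300 -2.1600 0.8300 -2.1600

BᵀP = [-3.8750 -0.6250; -3.8750 -0.6250]
S = R + BᵀPB = [3 0; 0 3] + [1.6250 1.6250; 1.6250 1.6250] = [4.6250 1.6250; 1.6250 4.6250]
BᵀPA = [5.1875 -13.5000; 5.1875 -13.5000]
K = S⁻¹·BᵀPA = [0.8300 -2.1600; 0.8300 -2.1600]
A−BK = [-0.6700 0.8400; 0.1700 5.1600]
AᵀP(A−BK) = [7.9513 -20.7150; -20.7150 54.1800]
P' = Q + AᵀP(A−BK) = [16.9513 -20.7150; -20.7150 63.1800]
tr(P') = 80.1313


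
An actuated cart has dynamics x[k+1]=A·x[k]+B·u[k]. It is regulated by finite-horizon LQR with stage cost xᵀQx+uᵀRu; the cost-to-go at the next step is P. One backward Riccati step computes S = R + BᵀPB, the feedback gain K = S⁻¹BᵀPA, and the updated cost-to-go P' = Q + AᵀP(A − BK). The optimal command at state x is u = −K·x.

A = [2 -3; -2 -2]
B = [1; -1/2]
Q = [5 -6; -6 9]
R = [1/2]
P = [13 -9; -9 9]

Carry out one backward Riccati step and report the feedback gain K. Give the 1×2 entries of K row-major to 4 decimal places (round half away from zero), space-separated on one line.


BᵀP = [17.5000 -13.5000]
S = R + BᵀPB = [1/2] + [24.2500] = [24.7500]
BᵀPA = [62.0000 -25.5000]
K = S⁻¹·BᵀPA = [2.5051 -1.0303]
A−BK = [-0.5051 -1.9697; -0.7475 -2.5152]
AᵀP(A−BK) = [4.6869 3.8788; 3.8788 18.7273]
P' = Q + AᵀP(A−BK) = [9.6869 -2.1212; -2.1212 27.7273]
tr(P') = 37.4141

2.5051 -1.0303


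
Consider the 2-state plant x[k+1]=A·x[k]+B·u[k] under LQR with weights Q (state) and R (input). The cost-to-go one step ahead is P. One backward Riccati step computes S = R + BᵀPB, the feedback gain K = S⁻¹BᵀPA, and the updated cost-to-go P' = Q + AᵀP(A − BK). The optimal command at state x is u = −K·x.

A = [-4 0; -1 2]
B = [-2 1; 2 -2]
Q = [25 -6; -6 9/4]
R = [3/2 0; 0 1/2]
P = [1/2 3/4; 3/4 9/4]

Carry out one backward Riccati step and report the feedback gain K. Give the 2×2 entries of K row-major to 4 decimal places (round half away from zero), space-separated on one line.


BᵀP = [0.5000 3.0000; -1.0000 -3.7500]
S = R + BᵀPB = [3/2 0; 0 1/2] + [5.0000 -5.5000; -5.5000 6.5000] = [6.5000 -5.5000; -5.5000 7.0000]
BᵀPA = [-5.0000 6.0000; 7.7500 -7.5000]
K = S⁻¹·BᵀPA = [0.5000 0.0492; 1.5000 -1.0328]
A−BK = [-4.5000 1.1311; 1.0000 -0.1639]
AᵀP(A−BK) = [7.1250 -2.2500; -2.2500 0.9590]
P' = Q + AᵀP(A−BK) = [32.1250 -8.2500; -8.2500 3.2090]
tr(P') = 35.3340

0.5000 0.0492 1.5000 -1.0328


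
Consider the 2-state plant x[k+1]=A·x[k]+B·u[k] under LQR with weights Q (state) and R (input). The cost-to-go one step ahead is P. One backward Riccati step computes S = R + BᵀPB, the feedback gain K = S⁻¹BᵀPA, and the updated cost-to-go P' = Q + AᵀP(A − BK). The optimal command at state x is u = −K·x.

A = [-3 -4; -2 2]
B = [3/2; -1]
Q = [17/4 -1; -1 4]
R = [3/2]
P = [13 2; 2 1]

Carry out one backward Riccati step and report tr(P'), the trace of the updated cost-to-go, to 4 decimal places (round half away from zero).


40.1141

BᵀP = [17.5000 2.0000]
S = R + BᵀPB = [3/2] + [24.2500] = [25.7500]
BᵀPA = [-56.5000 -66.0000]
K = S⁻¹·BᵀPA = [-2.1942 -2.5631]
A−BK = [0.2913 -0.1553; -4.1942 -0.5631]
AᵀP(A−BK) = [21.0291 11.1845; 11.1845 10.8350]
P' = Q + AᵀP(A−BK) = [25.2791 10.1845; 10.1845 14.8350]
tr(P') = 40.1141


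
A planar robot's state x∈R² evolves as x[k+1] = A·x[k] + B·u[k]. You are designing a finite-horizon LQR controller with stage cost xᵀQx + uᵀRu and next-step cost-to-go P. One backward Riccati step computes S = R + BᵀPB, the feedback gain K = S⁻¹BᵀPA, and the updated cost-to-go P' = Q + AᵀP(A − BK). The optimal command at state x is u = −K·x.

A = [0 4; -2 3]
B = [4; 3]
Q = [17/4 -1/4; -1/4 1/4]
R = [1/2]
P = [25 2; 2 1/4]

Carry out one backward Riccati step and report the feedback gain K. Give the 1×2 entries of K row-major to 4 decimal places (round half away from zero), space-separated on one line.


BᵀP = [106.0000 8.7500]
S = R + BᵀPB = [1/2] + [450.2500] = [450.7500]
BᵀPA = [-17.5000 450.2500]
K = S⁻¹·BᵀPA = [-0.0388 0.9989]
A−BK = [0.1553 0.0044; -1.8835 0.0033]
AᵀP(A−BK) = [0.3206 -0.0194; -0.0194 0.4994]
P' = Q + AᵀP(A−BK) = [4.5706 -0.2694; -0.2694 0.7494]
tr(P') = 5.3200

-0.0388 0.9989


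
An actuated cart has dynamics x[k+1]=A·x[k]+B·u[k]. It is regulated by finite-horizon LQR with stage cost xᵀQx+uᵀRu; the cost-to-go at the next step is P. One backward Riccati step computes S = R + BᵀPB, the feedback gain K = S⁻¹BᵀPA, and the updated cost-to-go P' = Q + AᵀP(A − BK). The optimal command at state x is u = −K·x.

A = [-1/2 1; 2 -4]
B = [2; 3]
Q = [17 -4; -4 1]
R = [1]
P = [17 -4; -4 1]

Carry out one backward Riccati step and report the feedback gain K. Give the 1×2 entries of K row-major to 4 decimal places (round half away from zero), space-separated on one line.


BᵀP = [22.0000 -5.0000]
S = R + BᵀPB = [1] + [29.0000] = [30.0000]
BᵀPA = [-21.0000 42.0000]
K = S⁻¹·BᵀPA = [-0.7000 1.4000]
A−BK = [0.9000 -1.8000; 4.1000 -8.2000]
AᵀP(A−BK) = [1.5500 -3.1000; -3.1000 6.2000]
P' = Q + AᵀP(A−BK) = [18.5500 -7.1000; -7.1000 7.2000]
tr(P') = 25.7500

-0.7000 1.4000


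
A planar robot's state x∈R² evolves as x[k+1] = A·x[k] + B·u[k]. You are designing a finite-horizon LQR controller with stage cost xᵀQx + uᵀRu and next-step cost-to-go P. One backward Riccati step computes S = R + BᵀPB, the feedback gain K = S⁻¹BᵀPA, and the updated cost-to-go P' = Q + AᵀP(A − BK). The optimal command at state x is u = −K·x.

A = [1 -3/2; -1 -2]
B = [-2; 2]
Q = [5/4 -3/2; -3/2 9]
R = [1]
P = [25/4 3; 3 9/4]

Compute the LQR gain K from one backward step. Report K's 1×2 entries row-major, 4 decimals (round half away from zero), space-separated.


-0.4545 1.1591

BᵀP = [-6.5000 -1.5000]
S = R + BᵀPB = [1] + [10.0000] = [11.0000]
BᵀPA = [-5.0000 12.7500]
K = S⁻¹·BᵀPA = [-0.4545 1.1591]
A−BK = [0.0909 0.8182; -0.0909 -4.3182]
AᵀP(A−BK) = [0.2273 -0.5795; -0.5795 26.2841]
P' = Q + AᵀP(A−BK) = [1.4773 -2.0795; -2.0795 35.2841]
tr(P') = 36.7614


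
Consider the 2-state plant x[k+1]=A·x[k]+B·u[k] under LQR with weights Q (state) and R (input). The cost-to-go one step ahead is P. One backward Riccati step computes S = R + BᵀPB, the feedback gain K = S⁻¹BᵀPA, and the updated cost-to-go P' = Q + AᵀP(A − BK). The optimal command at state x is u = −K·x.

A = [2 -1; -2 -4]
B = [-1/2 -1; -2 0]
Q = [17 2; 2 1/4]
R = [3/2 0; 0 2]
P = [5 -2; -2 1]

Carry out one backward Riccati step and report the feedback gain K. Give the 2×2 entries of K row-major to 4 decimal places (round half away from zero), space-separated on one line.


BᵀP = [1.5000 -1.0000; -5.0000 2.0000]
S = R + BᵀPB = [3/2 0; 0 2] + [1.2500 -1.5000; -1.5000 5.0000] = [2.7500 -1.5000; -1.5000 7.0000]
BᵀPA = [5.0000 2.5000; -14.0000 -3.0000]
K = S⁻¹·BᵀPA = [0.8235 0.7647; -1.8235 -0.2647]
A−BK = [0.5882 -0.8824; -0.3529 -2.4706]
AᵀP(A−BK) = [10.3529 2.4706; 2.4706 2.2941]
P' = Q + AᵀP(A−BK) = [27.3529 4.4706; 4.4706 2.5441]
tr(P') = 29.8971

0.8235 0.7647 -1.8235 -0.2647


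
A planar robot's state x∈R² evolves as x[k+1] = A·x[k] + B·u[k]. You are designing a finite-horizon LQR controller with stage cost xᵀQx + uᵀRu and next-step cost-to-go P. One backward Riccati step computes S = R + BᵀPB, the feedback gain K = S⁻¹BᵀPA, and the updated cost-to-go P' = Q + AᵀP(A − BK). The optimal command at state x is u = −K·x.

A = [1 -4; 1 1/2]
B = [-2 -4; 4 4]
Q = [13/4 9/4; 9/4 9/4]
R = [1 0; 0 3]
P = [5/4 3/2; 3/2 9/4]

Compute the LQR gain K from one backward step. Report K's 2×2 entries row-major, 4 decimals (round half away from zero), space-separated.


0.6582 -0.9796 -0.2347 0.6633

BᵀP = [3.5000 6.0000; 1.0000 3.0000]
S = R + BᵀPB = [1 0; 0 3] + [17.0000 10.0000; 10.0000 8.0000] = [18.0000 10.0000; 10.0000 11.0000]
BᵀPA = [9.5000 -11.0000; 4.0000 -2.5000]
K = S⁻¹·BᵀPA = [0.6582 -0.9796; -0.2347 0.6633]
A−BK = [1.3776 -3.3061; -0.6939 1.7653]
AᵀP(A−BK) = [1.1862 -2.4719; -2.4719 5.4452]
P' = Q + AᵀP(A−BK) = [4.4362 -0.2219; -0.2219 7.6952]
tr(P') = 12.1314


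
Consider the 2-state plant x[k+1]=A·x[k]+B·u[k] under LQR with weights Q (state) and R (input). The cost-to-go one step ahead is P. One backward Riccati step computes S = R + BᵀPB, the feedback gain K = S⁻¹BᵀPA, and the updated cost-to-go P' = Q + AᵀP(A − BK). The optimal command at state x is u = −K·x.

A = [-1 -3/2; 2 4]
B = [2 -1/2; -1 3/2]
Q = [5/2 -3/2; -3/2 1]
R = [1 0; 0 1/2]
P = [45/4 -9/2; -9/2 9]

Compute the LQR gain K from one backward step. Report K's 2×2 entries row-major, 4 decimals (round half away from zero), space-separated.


BᵀP = [27.0000 -18.0000; -12.3750 15.7500]
S = R + BᵀPB = [1 0; 0 1/2] + [72.0000 -40.5000; -40.5000 29.8125] = [73.0000 -40.5000; -40.5000 30.3125]
BᵀPA = [-63.0000 -112.5000; 43.8750 81.5625]
K = S⁻¹·BᵀPA = [-0.2319 -0.1867; 1.1376 2.4413]
A−BK = [0.0325 0.0940; 0.0617 0.1513]
AᵀP(A−BK) = [0.7290 1.5021; 1.5021 3.1924]
P' = Q + AᵀP(A−BK) = [3.2290 0.0021; 0.0021 4.1924]
tr(P') = 7.4214

-0.2319 -0.1867 1.1376 2.4413


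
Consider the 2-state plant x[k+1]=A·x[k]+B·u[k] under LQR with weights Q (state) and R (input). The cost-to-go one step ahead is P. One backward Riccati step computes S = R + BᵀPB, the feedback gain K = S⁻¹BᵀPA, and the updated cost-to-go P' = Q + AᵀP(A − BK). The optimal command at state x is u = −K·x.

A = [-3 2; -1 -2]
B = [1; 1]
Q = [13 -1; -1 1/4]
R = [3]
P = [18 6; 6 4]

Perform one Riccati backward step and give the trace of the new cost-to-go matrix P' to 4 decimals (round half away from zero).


BᵀP = [24.0000 10.0000]
S = R + BᵀPB = [3] + [34.0000] = [37.0000]
BᵀPA = [-82.0000 28.0000]
K = S⁻¹·BᵀPA = [-2.2162 0.7568]
A−BK = [-0.7838 1.2432; 1.2162 -2.7568]
AᵀP(A−BK) = [20.2703 -13.9459; -13.9459 18.8108]
P' = Q + AᵀP(A−BK) = [33.2703 -14.9459; -14.9459 19.0608]
tr(P') = 52.3311

52.3311


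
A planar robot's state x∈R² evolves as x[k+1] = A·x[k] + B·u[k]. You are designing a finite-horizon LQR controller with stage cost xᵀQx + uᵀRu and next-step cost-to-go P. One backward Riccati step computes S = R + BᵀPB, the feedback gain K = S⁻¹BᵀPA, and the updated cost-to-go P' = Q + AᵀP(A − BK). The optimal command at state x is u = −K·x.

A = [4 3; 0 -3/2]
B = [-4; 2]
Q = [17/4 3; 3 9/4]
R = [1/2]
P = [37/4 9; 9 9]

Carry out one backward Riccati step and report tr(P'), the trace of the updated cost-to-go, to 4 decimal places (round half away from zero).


BᵀP = [-19.0000 -18.0000]
S = R + BᵀPB = [1/2] + [40.0000] = [40.5000]
BᵀPA = [-76.0000 -30.0000]
K = S⁻¹·BᵀPA = [-1.8765 -0.7407]
A−BK = [-3.5062 0.0370; 3.7531 -0.0185]
AᵀP(A−BK) = [5.3827 0.7037; 0.7037 0.2778]
P' = Q + AᵀP(A−BK) = [9.6327 3.7037; 3.7037 2.5278]
tr(P') = 12.1605

12.1605


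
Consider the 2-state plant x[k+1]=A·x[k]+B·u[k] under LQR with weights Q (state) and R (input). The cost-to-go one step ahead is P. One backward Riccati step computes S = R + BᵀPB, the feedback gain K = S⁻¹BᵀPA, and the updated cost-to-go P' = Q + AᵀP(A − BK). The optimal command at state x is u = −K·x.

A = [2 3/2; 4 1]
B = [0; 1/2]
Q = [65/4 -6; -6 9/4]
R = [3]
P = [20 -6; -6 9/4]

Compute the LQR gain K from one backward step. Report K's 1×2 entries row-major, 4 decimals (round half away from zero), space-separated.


BᵀP = [-3.0000 1.1250]
S = R + BᵀPB = [3] + [0.5625] = [3.5625]
BᵀPA = [-1.5000 -3.3750]
K = S⁻¹·BᵀPA = [-0.4211 -0.9474]
A−BK = [2.0000 1.5000; 4.2105 1.4737]
AᵀP(A−BK) = [19.3684 19.5789; 19.5789 26.0526]
P' = Q + AᵀP(A−BK) = [35.6184 13.5789; 13.5789 28.3026]
tr(P') = 63.9211

-0.4211 -0.9474


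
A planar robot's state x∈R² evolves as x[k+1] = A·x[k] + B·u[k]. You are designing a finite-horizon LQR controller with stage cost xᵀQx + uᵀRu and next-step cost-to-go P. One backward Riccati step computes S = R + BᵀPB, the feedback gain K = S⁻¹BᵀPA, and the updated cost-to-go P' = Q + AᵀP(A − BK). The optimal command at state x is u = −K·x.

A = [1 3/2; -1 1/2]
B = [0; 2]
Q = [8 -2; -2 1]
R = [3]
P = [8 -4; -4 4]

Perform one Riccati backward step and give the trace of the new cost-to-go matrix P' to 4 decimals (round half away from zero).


25.1579

BᵀP = [-8.0000 8.0000]
S = R + BᵀPB = [3] + [16.0000] = [19.0000]
BᵀPA = [-16.0000 -8.0000]
K = S⁻¹·BᵀPA = [-0.8421 -0.4211]
A−BK = [1.0000 1.5000; 0.6842 1.3421]
AᵀP(A−BK) = [6.5263 7.2632; 7.2632 9.6316]
P' = Q + AᵀP(A−BK) = [14.5263 5.2632; 5.2632 10.6316]
tr(P') = 25.1579


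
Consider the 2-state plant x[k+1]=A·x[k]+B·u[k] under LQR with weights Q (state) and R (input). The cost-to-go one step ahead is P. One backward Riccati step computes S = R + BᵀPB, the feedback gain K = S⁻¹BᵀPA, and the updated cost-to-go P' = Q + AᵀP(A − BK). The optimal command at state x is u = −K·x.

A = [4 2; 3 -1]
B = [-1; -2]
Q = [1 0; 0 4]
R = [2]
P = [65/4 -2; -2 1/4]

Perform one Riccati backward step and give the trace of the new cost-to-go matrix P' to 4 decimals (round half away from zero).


BᵀP = [-12.2500 1.5000]
S = R + BᵀPB = [2] + [9.2500] = [11.2500]
BᵀPA = [-44.5000 -26.0000]
K = S⁻¹·BᵀPA = [-3.9556 -2.3111]
A−BK = [0.0444 -0.3111; -4.9111 -5.6222]
AᵀP(A−BK) = [38.2278 22.4056; 22.4056 13.1611]
P' = Q + AᵀP(A−BK) = [39.2278 22.4056; 22.4056 17.1611]
tr(P') = 56.3889

56.3889


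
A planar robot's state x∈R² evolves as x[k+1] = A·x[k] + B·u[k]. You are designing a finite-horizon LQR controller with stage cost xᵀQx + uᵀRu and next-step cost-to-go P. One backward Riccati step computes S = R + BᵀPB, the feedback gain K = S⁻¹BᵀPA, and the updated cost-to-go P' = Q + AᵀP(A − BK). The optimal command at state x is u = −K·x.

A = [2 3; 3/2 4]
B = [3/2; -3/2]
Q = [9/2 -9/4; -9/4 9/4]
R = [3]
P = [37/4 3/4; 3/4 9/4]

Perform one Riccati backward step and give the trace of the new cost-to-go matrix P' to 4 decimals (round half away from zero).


BᵀP = [12.7500 -2.2500]
S = R + BᵀPB = [3] + [22.5000] = [25.5000]
BᵀPA = [22.1250 29.2500]
K = S⁻¹·BᵀPA = [0.8676 1.1471]
A−BK = [0.6985 1.2794; 2.8015 5.7206]
AᵀP(A−BK) = [27.3658 52.9963; 52.9963 103.6985]
P' = Q + AᵀP(A−BK) = [31.8658 50.7463; 50.7463 105.9485]
tr(P') = 137.8143

137.8143


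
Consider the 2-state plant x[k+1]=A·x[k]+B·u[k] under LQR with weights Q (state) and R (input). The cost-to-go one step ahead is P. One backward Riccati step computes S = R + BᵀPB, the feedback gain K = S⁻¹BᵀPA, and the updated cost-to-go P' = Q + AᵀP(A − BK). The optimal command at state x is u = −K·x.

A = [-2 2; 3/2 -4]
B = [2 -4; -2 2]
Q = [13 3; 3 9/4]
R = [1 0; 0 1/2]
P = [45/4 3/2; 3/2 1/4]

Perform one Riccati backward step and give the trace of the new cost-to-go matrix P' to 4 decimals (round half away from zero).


BᵀP = [19.5000 2.5000; -42.0000 -5.5000]
S = R + BᵀPB = [1 0; 0 1/2] + [34.0000 -73.0000; -73.0000 157.0000] = [35.0000 -73.0000; -73.0000 157.5000]
BᵀPA = [-35.2500 29.0000; 75.7500 -62.0000]
K = S⁻¹·BᵀPA = [-0.1206 0.2262; 0.4251 -0.2888]
A−BK = [-0.0586 0.3924; 0.4087 -2.9700]
AᵀP(A−BK) = [0.1134 -0.1492; -0.1492 0.5341]
P' = Q + AᵀP(A−BK) = [13.1134 2.8508; 2.8508 2.7841]
tr(P') = 15.8975

15.8975


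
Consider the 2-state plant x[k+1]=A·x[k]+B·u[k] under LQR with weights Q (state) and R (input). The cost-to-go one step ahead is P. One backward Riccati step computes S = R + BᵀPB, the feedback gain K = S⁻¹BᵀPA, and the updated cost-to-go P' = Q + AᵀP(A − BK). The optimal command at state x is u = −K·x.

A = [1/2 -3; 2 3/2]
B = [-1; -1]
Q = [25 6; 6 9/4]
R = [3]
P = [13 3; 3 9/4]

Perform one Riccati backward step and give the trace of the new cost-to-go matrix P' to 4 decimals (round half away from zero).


BᵀP = [-16.0000 -5.2500]
S = R + BᵀPB = [3] + [21.2500] = [24.2500]
BᵀPA = [-18.5000 40.1250]
K = S⁻¹·BᵀPA = [-0.7629 1.6546]
A−BK = [-0.2629 -1.3454; 1.2371 3.1546]
AᵀP(A−BK) = [4.1366 2.1108; 2.1108 28.6701]
P' = Q + AᵀP(A−BK) = [29.1366 8.1108; 8.1108 30.9201]
tr(P') = 60.0567

60.0567


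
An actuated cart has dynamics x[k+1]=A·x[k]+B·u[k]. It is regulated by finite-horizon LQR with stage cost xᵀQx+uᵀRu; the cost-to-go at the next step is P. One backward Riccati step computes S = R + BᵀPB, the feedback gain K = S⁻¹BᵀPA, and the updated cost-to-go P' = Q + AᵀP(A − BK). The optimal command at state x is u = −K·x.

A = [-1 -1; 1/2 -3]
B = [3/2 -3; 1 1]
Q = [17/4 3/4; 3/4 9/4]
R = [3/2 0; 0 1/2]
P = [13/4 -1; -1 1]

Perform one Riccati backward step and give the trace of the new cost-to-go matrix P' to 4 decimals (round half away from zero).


BᵀP = [3.8750 -0.5000; -10.7500 4.0000]
S = R + BᵀPB = [3/2 0; 0 1/2] + [5.3125 -12.1250; -12.1250 36.2500] = [6.8125 -12.1250; -12.1250 36.7500]
BᵀPA = [-4.1250 -2.3750; 12.7500 -1.2500]
K = S⁻¹·BᵀPA = [0.0290 -0.9912; 0.3565 -0.3611]
A−BK = [0.0260 -0.5963; 0.1145 -1.6477]
AᵀP(A−BK) = [0.0742 -0.2354; -0.2354 3.4445]
P' = Q + AᵀP(A−BK) = [4.3242 0.5146; 0.5146 5.6945]
tr(P') = 10.0187

10.0187


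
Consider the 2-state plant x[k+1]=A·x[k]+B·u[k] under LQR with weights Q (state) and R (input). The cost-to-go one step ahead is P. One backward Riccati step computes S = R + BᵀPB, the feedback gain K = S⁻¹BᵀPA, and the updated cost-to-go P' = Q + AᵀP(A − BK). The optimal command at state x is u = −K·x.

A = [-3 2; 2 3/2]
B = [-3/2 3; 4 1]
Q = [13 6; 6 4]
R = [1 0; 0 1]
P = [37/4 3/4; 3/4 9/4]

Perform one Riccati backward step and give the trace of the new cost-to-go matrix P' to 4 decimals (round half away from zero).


18.4792

BᵀP = [-10.8750 7.8750; 28.5000 4.5000]
S = R + BᵀPB = [1 0; 0 1] + [47.8125 -24.7500; -24.7500 90.0000] = [48.8125 -24.7500; -24.7500 91.0000]
BᵀPA = [48.3750 -9.9375; -76.5000 63.7500]
K = S⁻¹·BᵀPA = [0.6551 0.1759; -0.6625 0.7484]
A−BK = [-0.0299 0.0187; 0.0419 0.0481]
AᵀP(A−BK) = [0.8784 -0.3817; -0.3817 0.6008]
P' = Q + AᵀP(A−BK) = [13.8784 5.6183; 5.6183 4.6008]
tr(P') = 18.4792


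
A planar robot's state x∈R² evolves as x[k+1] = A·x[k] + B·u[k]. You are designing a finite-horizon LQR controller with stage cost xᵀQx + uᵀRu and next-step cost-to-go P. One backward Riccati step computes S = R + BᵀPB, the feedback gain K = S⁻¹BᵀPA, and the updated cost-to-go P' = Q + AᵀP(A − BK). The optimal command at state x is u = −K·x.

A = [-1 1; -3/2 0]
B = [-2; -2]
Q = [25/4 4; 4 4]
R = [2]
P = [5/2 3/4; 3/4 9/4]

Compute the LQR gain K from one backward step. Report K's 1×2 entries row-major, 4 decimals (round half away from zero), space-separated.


0.5741 -0.2407

BᵀP = [-6.5000 -6.0000]
S = R + BᵀPB = [2] + [25.0000] = [27.0000]
BᵀPA = [15.5000 -6.5000]
K = S⁻¹·BᵀPA = [0.5741 -0.2407]
A−BK = [0.1481 0.5185; -0.3519 -0.4815]
AᵀP(A−BK) = [0.9144 0.1065; 0.1065 0.9352]
P' = Q + AᵀP(A−BK) = [7.1644 4.1065; 4.1065 4.9352]
tr(P') = 12.0995


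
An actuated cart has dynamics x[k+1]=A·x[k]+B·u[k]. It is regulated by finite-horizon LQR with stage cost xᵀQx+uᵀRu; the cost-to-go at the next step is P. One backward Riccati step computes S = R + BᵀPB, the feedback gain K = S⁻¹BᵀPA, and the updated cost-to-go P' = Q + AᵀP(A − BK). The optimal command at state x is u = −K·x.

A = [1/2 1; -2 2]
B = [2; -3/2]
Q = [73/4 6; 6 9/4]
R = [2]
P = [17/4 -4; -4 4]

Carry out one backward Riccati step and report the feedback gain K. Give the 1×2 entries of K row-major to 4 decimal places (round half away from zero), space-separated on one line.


BᵀP = [14.5000 -14.0000]
S = R + BᵀPB = [2] + [50.0000] = [52.0000]
BᵀPA = [35.2500 -13.5000]
K = S⁻¹·BᵀPA = [0.6779 -0.2596]
A−BK = [-0.8558 1.5192; -0.9832 1.6106]
AᵀP(A−BK) = [1.1671 -0.7236; -0.7236 0.7452]
P' = Q + AᵀP(A−BK) = [19.4171 5.2764; 5.2764 2.9952]
tr(P') = 22.4123

0.6779 -0.2596


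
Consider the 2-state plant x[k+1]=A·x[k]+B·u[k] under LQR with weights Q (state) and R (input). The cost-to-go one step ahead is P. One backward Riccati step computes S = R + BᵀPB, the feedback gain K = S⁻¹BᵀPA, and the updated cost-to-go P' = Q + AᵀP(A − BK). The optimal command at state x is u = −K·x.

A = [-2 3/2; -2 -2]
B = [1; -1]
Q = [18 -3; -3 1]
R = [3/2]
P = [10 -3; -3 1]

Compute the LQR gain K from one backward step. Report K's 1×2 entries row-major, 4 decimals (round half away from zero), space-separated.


BᵀP = [13.0000 -4.0000]
S = R + BᵀPB = [3/2] + [17.0000] = [18.5000]
BᵀPA = [-18.0000 27.5000]
K = S⁻¹·BᵀPA = [-0.9730 1.4865]
A−BK = [-1.0270 0.0135; -2.9730 -0.5135]
AᵀP(A−BK) = [2.4865 -2.2432; -2.2432 3.6216]
P' = Q + AᵀP(A−BK) = [20.4865 -5.2432; -5.2432 4.6216]
tr(P') = 25.1081

-0.9730 1.4865


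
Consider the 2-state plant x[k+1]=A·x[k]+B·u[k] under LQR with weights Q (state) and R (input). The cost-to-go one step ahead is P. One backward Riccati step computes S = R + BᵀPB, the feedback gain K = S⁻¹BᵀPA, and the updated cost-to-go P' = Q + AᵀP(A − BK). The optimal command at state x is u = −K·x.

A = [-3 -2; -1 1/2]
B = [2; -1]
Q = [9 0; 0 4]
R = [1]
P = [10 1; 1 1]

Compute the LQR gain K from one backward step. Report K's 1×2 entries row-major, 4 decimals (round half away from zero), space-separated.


-1.5263 -0.9868

BᵀP = [19.0000 1.0000]
S = R + BᵀPB = [1] + [37.0000] = [38.0000]
BᵀPA = [-58.0000 -37.5000]
K = S⁻¹·BᵀPA = [-1.5263 -0.9868]
A−BK = [0.0526 -0.0263; -2.5263 -0.4868]
AᵀP(A−BK) = [8.4737 2.7632; 2.7632 1.2434]
P' = Q + AᵀP(A−BK) = [17.4737 2.7632; 2.7632 5.2434]
tr(P') = 22.7171
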